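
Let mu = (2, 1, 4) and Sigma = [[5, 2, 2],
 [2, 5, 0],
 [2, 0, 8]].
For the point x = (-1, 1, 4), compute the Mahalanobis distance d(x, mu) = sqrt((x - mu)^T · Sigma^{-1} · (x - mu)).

Step 1 — centre the observation: (x - mu) = (-3, 0, 0).

Step 2 — invert Sigma (cofactor / det for 3×3, or solve directly):
  Sigma^{-1} = [[0.2703, -0.1081, -0.0676],
 [-0.1081, 0.2432, 0.027],
 [-0.0676, 0.027, 0.1419]].

Step 3 — form the quadratic (x - mu)^T · Sigma^{-1} · (x - mu):
  Sigma^{-1} · (x - mu) = (-0.8108, 0.3243, 0.2027).
  (x - mu)^T · [Sigma^{-1} · (x - mu)] = (-3)·(-0.8108) + (0)·(0.3243) + (0)·(0.2027) = 2.4324.

Step 4 — take square root: d = √(2.4324) ≈ 1.5596.

d(x, mu) = √(2.4324) ≈ 1.5596


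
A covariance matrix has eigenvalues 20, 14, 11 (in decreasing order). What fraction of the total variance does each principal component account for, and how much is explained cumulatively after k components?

Step 1 — total variance = trace(Sigma) = Σ λ_i = 20 + 14 + 11 = 45.

Step 2 — fraction explained by component i = λ_i / Σ λ:
  PC1: 20/45 = 0.4444
  PC2: 14/45 = 0.3111
  PC3: 11/45 = 0.2444

Step 3 — cumulative fraction after k components = (λ_1 + ... + λ_k) / Σ λ:
  k = 1: 20/45 = 0.4444
  k = 2: (20 + 14)/45 = 34/45 = 0.7556
  k = 3: (20 + 14 + 11)/45 = 45/45 = 1

Summary (fraction, with percent):

explained: PC1 0.4444 (44.44%), PC2 0.3111 (31.11%), PC3 0.2444 (24.44%);  cumulative: 0.4444, 0.7556, 1


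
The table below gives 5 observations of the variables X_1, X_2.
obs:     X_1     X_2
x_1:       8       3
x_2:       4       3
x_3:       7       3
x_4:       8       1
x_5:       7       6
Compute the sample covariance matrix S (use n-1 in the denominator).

Step 1 — column means:
  mean(X_1) = (8 + 4 + 7 + 8 + 7) / 5 = 34/5 = 6.8
  mean(X_2) = (3 + 3 + 3 + 1 + 6) / 5 = 16/5 = 3.2

Step 2 — sample covariance S[i,j] = (1/(n-1)) · Σ_k (x_{k,i} - mean_i) · (x_{k,j} - mean_j), with n-1 = 4.
  S[X_1,X_1] = ((1.2)·(1.2) + (-2.8)·(-2.8) + (0.2)·(0.2) + (1.2)·(1.2) + (0.2)·(0.2)) / 4 = 10.8/4 = 2.7
  S[X_1,X_2] = ((1.2)·(-0.2) + (-2.8)·(-0.2) + (0.2)·(-0.2) + (1.2)·(-2.2) + (0.2)·(2.8)) / 4 = -1.8/4 = -0.45
  S[X_2,X_2] = ((-0.2)·(-0.2) + (-0.2)·(-0.2) + (-0.2)·(-0.2) + (-2.2)·(-2.2) + (2.8)·(2.8)) / 4 = 12.8/4 = 3.2

S is symmetric (S[j,i] = S[i,j]). Assembling:

S = [[2.7, -0.45],
 [-0.45, 3.2]]


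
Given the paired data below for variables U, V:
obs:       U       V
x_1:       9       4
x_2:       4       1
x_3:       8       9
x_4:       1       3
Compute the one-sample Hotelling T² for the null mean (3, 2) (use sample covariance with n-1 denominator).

Step 1 — sample mean vector:
  mean(U) = (9 + 4 + 8 + 1) / 4 = 22/4 = 5.5
  mean(V) = (4 + 1 + 9 + 3) / 4 = 17/4 = 4.25
  x̄ = (5.5, 4.25),  deviation x̄ - mu_0 = (5.5, 4.25) - (3, 2) = (2.5, 2.25).

Step 2 — sample covariance matrix, S[i,j] = (1/(n-1)) · Σ_k (x_{k,i} - mean_i) · (x_{k,j} - mean_j), divisor n-1 = 3:
  S[U,U] = ((3.5)·(3.5) + (-1.5)·(-1.5) + (2.5)·(2.5) + (-4.5)·(-4.5)) / 3 = 41/3 = 13.6667
  S[U,V] = ((3.5)·(-0.25) + (-1.5)·(-3.25) + (2.5)·(4.75) + (-4.5)·(-1.25)) / 3 = 21.5/3 = 7.1667
  S[V,V] = ((-0.25)·(-0.25) + (-3.25)·(-3.25) + (4.75)·(4.75) + (-1.25)·(-1.25)) / 3 = 34.75/3 = 11.5833
  S = [[13.6667, 7.1667],
 [7.1667, 11.5833]].

Step 3 — invert S. det(S) = 13.6667·11.5833 - (7.1667)² = 106.9444.
  S^{-1} = (1/det) · [[d, -b], [-b, a]] = [[0.1083, -0.067],
 [-0.067, 0.1278]].

Step 4 — quadratic form (x̄ - mu_0)^T · S^{-1} · (x̄ - mu_0):
  S^{-1} · (x̄ - mu_0) = (0.12, 0.12),
  (x̄ - mu_0)^T · [...] = (2.5)·(0.12) + (2.25)·(0.12) = 0.57.

Step 5 — scale by n: T² = 4 · 0.57 = 2.28.

T² ≈ 2.28


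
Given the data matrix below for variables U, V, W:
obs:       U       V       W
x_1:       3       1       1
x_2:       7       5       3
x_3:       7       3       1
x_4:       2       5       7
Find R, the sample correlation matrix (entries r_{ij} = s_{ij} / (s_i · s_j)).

Step 1 — column means:
  mean(U) = (3 + 7 + 7 + 2) / 4 = 19/4 = 4.75
  mean(V) = (1 + 5 + 3 + 5) / 4 = 14/4 = 3.5
  mean(W) = (1 + 3 + 1 + 7) / 4 = 12/4 = 3

Step 2 — sample variances and covariances s[i,j] = (1/(n-1)) · Σ_k (x_{k,i} - mean_i) · (x_{k,j} - mean_j), with n-1 = 3:
  s[U,U] = ((-1.75)·(-1.75) + (2.25)·(2.25) + (2.25)·(2.25) + (-2.75)·(-2.75)) / 3 = 20.75/3 = 6.9167
  s[U,V] = ((-1.75)·(-2.5) + (2.25)·(1.5) + (2.25)·(-0.5) + (-2.75)·(1.5)) / 3 = 2.5/3 = 0.8333
  s[U,W] = ((-1.75)·(-2) + (2.25)·(0) + (2.25)·(-2) + (-2.75)·(4)) / 3 = -12/3 = -4
  s[V,V] = ((-2.5)·(-2.5) + (1.5)·(1.5) + (-0.5)·(-0.5) + (1.5)·(1.5)) / 3 = 11/3 = 3.6667
  s[V,W] = ((-2.5)·(-2) + (1.5)·(0) + (-0.5)·(-2) + (1.5)·(4)) / 3 = 12/3 = 4
  s[W,W] = ((-2)·(-2) + (0)·(0) + (-2)·(-2) + (4)·(4)) / 3 = 24/3 = 8
  Sample standard deviations s_i = √(s[i,i]):
  s(U) = √(6.9167) = 2.63
  s(V) = √(3.6667) = 1.9149
  s(W) = √(8) = 2.8284

Step 3 — r_{ij} = s_{ij} / (s_i · s_j):
  r[U,U] = 1 (diagonal).
  r[U,V] = 0.8333 / (2.63 · 1.9149) = 0.8333 / 5.036 = 0.1655
  r[U,W] = -4 / (2.63 · 2.8284) = -4 / 7.4386 = -0.5377
  r[V,V] = 1 (diagonal).
  r[V,W] = 4 / (1.9149 · 2.8284) = 4 / 5.416 = 0.7385
  r[W,W] = 1 (diagonal).

R is symmetric with unit diagonal. Assembling:

R = [[1, 0.1655, -0.5377],
 [0.1655, 1, 0.7385],
 [-0.5377, 0.7385, 1]]


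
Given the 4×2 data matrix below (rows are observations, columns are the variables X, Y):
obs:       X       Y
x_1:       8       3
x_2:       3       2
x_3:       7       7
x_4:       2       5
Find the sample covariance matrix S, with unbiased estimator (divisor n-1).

Step 1 — column means:
  mean(X) = (8 + 3 + 7 + 2) / 4 = 20/4 = 5
  mean(Y) = (3 + 2 + 7 + 5) / 4 = 17/4 = 4.25

Step 2 — sample covariance S[i,j] = (1/(n-1)) · Σ_k (x_{k,i} - mean_i) · (x_{k,j} - mean_j), with n-1 = 3.
  S[X,X] = ((3)·(3) + (-2)·(-2) + (2)·(2) + (-3)·(-3)) / 3 = 26/3 = 8.6667
  S[X,Y] = ((3)·(-1.25) + (-2)·(-2.25) + (2)·(2.75) + (-3)·(0.75)) / 3 = 4/3 = 1.3333
  S[Y,Y] = ((-1.25)·(-1.25) + (-2.25)·(-2.25) + (2.75)·(2.75) + (0.75)·(0.75)) / 3 = 14.75/3 = 4.9167

S is symmetric (S[j,i] = S[i,j]). Assembling:

S = [[8.6667, 1.3333],
 [1.3333, 4.9167]]


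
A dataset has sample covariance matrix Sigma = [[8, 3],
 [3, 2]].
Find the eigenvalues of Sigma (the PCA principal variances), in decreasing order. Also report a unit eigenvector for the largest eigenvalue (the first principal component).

Step 1 — characteristic polynomial of 2×2 Sigma:
  det(Sigma - λI) = λ² - trace · λ + det = 0.
  trace = 8 + 2 = 10, det = 8·2 - (3)² = 7.
Step 2 — discriminant:
  Δ = trace² - 4·det = 100 - 28 = 72.
Step 3 — eigenvalues:
  λ = (trace ± √Δ)/2 = (10 ± 8.4853)/2,
  λ_1 = 9.2426,  λ_2 = 0.7574.

Step 4 — unit eigenvector for λ_1: solve (Sigma - λ_1 I)v = 0. First row:
  (8 - 9.2426)·v_x + (3)·v_y = 0, i.e. (-1.2426)·v_x + (3)·v_y = 0,
  so v ∝ (b, λ_1 - a) = (3, 1.2426) = u.
  ||u|| = √((3)² + (1.2426)²) = √(10.5442) ≈ 3.2472,
  v_1 = u/||u|| ≈ (0.9239, 0.3827) (||v_1|| = 1).

λ_1 = 9.2426,  λ_2 = 0.7574;  v_1 ≈ (0.9239, 0.3827)


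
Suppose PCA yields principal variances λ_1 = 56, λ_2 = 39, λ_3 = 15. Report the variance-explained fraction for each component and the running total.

Step 1 — total variance = trace(Sigma) = Σ λ_i = 56 + 39 + 15 = 110.

Step 2 — fraction explained by component i = λ_i / Σ λ:
  PC1: 56/110 = 0.5091
  PC2: 39/110 = 0.3545
  PC3: 15/110 = 0.1364

Step 3 — cumulative fraction after k components = (λ_1 + ... + λ_k) / Σ λ:
  k = 1: 56/110 = 0.5091
  k = 2: (56 + 39)/110 = 95/110 = 0.8636
  k = 3: (56 + 39 + 15)/110 = 110/110 = 1

Summary (fraction, with percent):

explained: PC1 0.5091 (50.91%), PC2 0.3545 (35.45%), PC3 0.1364 (13.64%);  cumulative: 0.5091, 0.8636, 1


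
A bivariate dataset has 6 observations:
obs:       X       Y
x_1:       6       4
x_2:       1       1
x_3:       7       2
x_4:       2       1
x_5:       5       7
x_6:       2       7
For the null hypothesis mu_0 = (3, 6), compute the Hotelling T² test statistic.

Step 1 — sample mean vector:
  mean(X) = (6 + 1 + 7 + 2 + 5 + 2) / 6 = 23/6 = 3.8333
  mean(Y) = (4 + 1 + 2 + 1 + 7 + 7) / 6 = 22/6 = 3.6667
  x̄ = (3.8333, 3.6667),  deviation x̄ - mu_0 = (3.8333, 3.6667) - (3, 6) = (0.8333, -2.3333).

Step 2 — sample covariance matrix, S[i,j] = (1/(n-1)) · Σ_k (x_{k,i} - mean_i) · (x_{k,j} - mean_j), divisor n-1 = 5:
  S[X,X] = ((2.1667)·(2.1667) + (-2.8333)·(-2.8333) + (3.1667)·(3.1667) + (-1.8333)·(-1.8333) + (1.1667)·(1.1667) + (-1.8333)·(-1.8333)) / 5 = 30.8333/5 = 6.1667
  S[X,Y] = ((2.1667)·(0.3333) + (-2.8333)·(-2.6667) + (3.1667)·(-1.6667) + (-1.8333)·(-2.6667) + (1.1667)·(3.3333) + (-1.8333)·(3.3333)) / 5 = 5.6667/5 = 1.1333
  S[Y,Y] = ((0.3333)·(0.3333) + (-2.6667)·(-2.6667) + (-1.6667)·(-1.6667) + (-2.6667)·(-2.6667) + (3.3333)·(3.3333) + (3.3333)·(3.3333)) / 5 = 39.3333/5 = 7.8667
  S = [[6.1667, 1.1333],
 [1.1333, 7.8667]].

Step 3 — invert S. det(S) = 6.1667·7.8667 - (1.1333)² = 47.2267.
  S^{-1} = (1/det) · [[d, -b], [-b, a]] = [[0.1666, -0.024],
 [-0.024, 0.1306]].

Step 4 — quadratic form (x̄ - mu_0)^T · S^{-1} · (x̄ - mu_0):
  S^{-1} · (x̄ - mu_0) = (0.1948, -0.3247),
  (x̄ - mu_0)^T · [...] = (0.8333)·(0.1948) + (-2.3333)·(-0.3247) = 0.9199.

Step 5 — scale by n: T² = 6 · 0.9199 = 5.5195.

T² ≈ 5.5195


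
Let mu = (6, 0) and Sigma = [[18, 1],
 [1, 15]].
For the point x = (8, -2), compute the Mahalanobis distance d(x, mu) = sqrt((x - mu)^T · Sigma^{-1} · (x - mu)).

Step 1 — centre the observation: (x - mu) = (2, -2).

Step 2 — invert Sigma. det(Sigma) = 18·15 - (1)² = 269.
  Sigma^{-1} = (1/det) · [[d, -b], [-b, a]] = [[0.0558, -0.0037],
 [-0.0037, 0.0669]].

Step 3 — form the quadratic (x - mu)^T · Sigma^{-1} · (x - mu):
  Sigma^{-1} · (x - mu) = (0.119, -0.1413).
  (x - mu)^T · [Sigma^{-1} · (x - mu)] = (2)·(0.119) + (-2)·(-0.1413) = 0.5204.

Step 4 — take square root: d = √(0.5204) ≈ 0.7214.

d(x, mu) = √(0.5204) ≈ 0.7214


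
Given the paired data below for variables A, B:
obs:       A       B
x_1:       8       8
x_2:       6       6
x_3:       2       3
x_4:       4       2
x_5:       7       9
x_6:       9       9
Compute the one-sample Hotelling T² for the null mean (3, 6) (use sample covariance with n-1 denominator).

Step 1 — sample mean vector:
  mean(A) = (8 + 6 + 2 + 4 + 7 + 9) / 6 = 36/6 = 6
  mean(B) = (8 + 6 + 3 + 2 + 9 + 9) / 6 = 37/6 = 6.1667
  x̄ = (6, 6.1667),  deviation x̄ - mu_0 = (6, 6.1667) - (3, 6) = (3, 0.1667).

Step 2 — sample covariance matrix, S[i,j] = (1/(n-1)) · Σ_k (x_{k,i} - mean_i) · (x_{k,j} - mean_j), divisor n-1 = 5:
  S[A,A] = ((2)·(2) + (0)·(0) + (-4)·(-4) + (-2)·(-2) + (1)·(1) + (3)·(3)) / 5 = 34/5 = 6.8
  S[A,B] = ((2)·(1.8333) + (0)·(-0.1667) + (-4)·(-3.1667) + (-2)·(-4.1667) + (1)·(2.8333) + (3)·(2.8333)) / 5 = 36/5 = 7.2
  S[B,B] = ((1.8333)·(1.8333) + (-0.1667)·(-0.1667) + (-3.1667)·(-3.1667) + (-4.1667)·(-4.1667) + (2.8333)·(2.8333) + (2.8333)·(2.8333)) / 5 = 46.8333/5 = 9.3667
  S = [[6.8, 7.2],
 [7.2, 9.3667]].

Step 3 — invert S. det(S) = 6.8·9.3667 - (7.2)² = 11.8533.
  S^{-1} = (1/det) · [[d, -b], [-b, a]] = [[0.7902, -0.6074],
 [-0.6074, 0.5737]].

Step 4 — quadratic form (x̄ - mu_0)^T · S^{-1} · (x̄ - mu_0):
  S^{-1} · (x̄ - mu_0) = (2.2694, -1.7267),
  (x̄ - mu_0)^T · [...] = (3)·(2.2694) + (0.1667)·(-1.7267) = 6.5204.

Step 5 — scale by n: T² = 6 · 6.5204 = 39.1226.

T² ≈ 39.1226


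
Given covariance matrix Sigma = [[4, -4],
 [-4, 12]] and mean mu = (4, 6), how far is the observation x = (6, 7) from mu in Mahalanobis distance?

Step 1 — centre the observation: (x - mu) = (2, 1).

Step 2 — invert Sigma. det(Sigma) = 4·12 - (-4)² = 32.
  Sigma^{-1} = (1/det) · [[d, -b], [-b, a]] = [[0.375, 0.125],
 [0.125, 0.125]].

Step 3 — form the quadratic (x - mu)^T · Sigma^{-1} · (x - mu):
  Sigma^{-1} · (x - mu) = (0.875, 0.375).
  (x - mu)^T · [Sigma^{-1} · (x - mu)] = (2)·(0.875) + (1)·(0.375) = 2.125.

Step 4 — take square root: d = √(2.125) ≈ 1.4577.

d(x, mu) = √(2.125) ≈ 1.4577


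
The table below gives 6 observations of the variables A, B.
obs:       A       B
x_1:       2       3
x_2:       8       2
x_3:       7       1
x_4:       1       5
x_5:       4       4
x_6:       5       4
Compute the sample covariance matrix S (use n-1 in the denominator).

Step 1 — column means:
  mean(A) = (2 + 8 + 7 + 1 + 4 + 5) / 6 = 27/6 = 4.5
  mean(B) = (3 + 2 + 1 + 5 + 4 + 4) / 6 = 19/6 = 3.1667

Step 2 — sample covariance S[i,j] = (1/(n-1)) · Σ_k (x_{k,i} - mean_i) · (x_{k,j} - mean_j), with n-1 = 5.
  S[A,A] = ((-2.5)·(-2.5) + (3.5)·(3.5) + (2.5)·(2.5) + (-3.5)·(-3.5) + (-0.5)·(-0.5) + (0.5)·(0.5)) / 5 = 37.5/5 = 7.5
  S[A,B] = ((-2.5)·(-0.1667) + (3.5)·(-1.1667) + (2.5)·(-2.1667) + (-3.5)·(1.8333) + (-0.5)·(0.8333) + (0.5)·(0.8333)) / 5 = -15.5/5 = -3.1
  S[B,B] = ((-0.1667)·(-0.1667) + (-1.1667)·(-1.1667) + (-2.1667)·(-2.1667) + (1.8333)·(1.8333) + (0.8333)·(0.8333) + (0.8333)·(0.8333)) / 5 = 10.8333/5 = 2.1667

S is symmetric (S[j,i] = S[i,j]). Assembling:

S = [[7.5, -3.1],
 [-3.1, 2.1667]]


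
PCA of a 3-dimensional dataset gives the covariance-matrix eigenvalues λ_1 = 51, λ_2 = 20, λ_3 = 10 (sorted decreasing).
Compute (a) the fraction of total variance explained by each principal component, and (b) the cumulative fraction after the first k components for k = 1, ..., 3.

Step 1 — total variance = trace(Sigma) = Σ λ_i = 51 + 20 + 10 = 81.

Step 2 — fraction explained by component i = λ_i / Σ λ:
  PC1: 51/81 = 0.6296
  PC2: 20/81 = 0.2469
  PC3: 10/81 = 0.1235

Step 3 — cumulative fraction after k components = (λ_1 + ... + λ_k) / Σ λ:
  k = 1: 51/81 = 0.6296
  k = 2: (51 + 20)/81 = 71/81 = 0.8765
  k = 3: (51 + 20 + 10)/81 = 81/81 = 1

Summary (fraction, with percent):

explained: PC1 0.6296 (62.96%), PC2 0.2469 (24.69%), PC3 0.1235 (12.35%);  cumulative: 0.6296, 0.8765, 1


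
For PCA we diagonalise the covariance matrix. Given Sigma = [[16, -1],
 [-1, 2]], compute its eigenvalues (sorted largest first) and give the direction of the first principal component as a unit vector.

Step 1 — characteristic polynomial of 2×2 Sigma:
  det(Sigma - λI) = λ² - trace · λ + det = 0.
  trace = 16 + 2 = 18, det = 16·2 - (-1)² = 31.
Step 2 — discriminant:
  Δ = trace² - 4·det = 324 - 124 = 200.
Step 3 — eigenvalues:
  λ = (trace ± √Δ)/2 = (18 ± 14.1421)/2,
  λ_1 = 16.0711,  λ_2 = 1.9289.

Step 4 — unit eigenvector for λ_1: solve (Sigma - λ_1 I)v = 0. First row:
  (16 - 16.0711)·v_x + (-1)·v_y = 0, i.e. (-0.0711)·v_x + (-1)·v_y = 0,
  so v ∝ (b, λ_1 - a) = (-1, 0.0711); multiply by -1 so the first entry is positive: u = (1, -0.0711).
  ||u|| = √((1)² + (-0.0711)²) = √(1.0051) ≈ 1.0025,
  v_1 = u/||u|| ≈ (0.9975, -0.0709) (||v_1|| = 1).

λ_1 = 16.0711,  λ_2 = 1.9289;  v_1 ≈ (0.9975, -0.0709)


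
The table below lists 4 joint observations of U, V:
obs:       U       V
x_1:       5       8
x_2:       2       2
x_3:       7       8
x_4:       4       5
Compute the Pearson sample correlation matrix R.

Step 1 — column means:
  mean(U) = (5 + 2 + 7 + 4) / 4 = 18/4 = 4.5
  mean(V) = (8 + 2 + 8 + 5) / 4 = 23/4 = 5.75

Step 2 — sample variances and covariances s[i,j] = (1/(n-1)) · Σ_k (x_{k,i} - mean_i) · (x_{k,j} - mean_j), with n-1 = 3:
  s[U,U] = ((0.5)·(0.5) + (-2.5)·(-2.5) + (2.5)·(2.5) + (-0.5)·(-0.5)) / 3 = 13/3 = 4.3333
  s[U,V] = ((0.5)·(2.25) + (-2.5)·(-3.75) + (2.5)·(2.25) + (-0.5)·(-0.75)) / 3 = 16.5/3 = 5.5
  s[V,V] = ((2.25)·(2.25) + (-3.75)·(-3.75) + (2.25)·(2.25) + (-0.75)·(-0.75)) / 3 = 24.75/3 = 8.25
  Sample standard deviations s_i = √(s[i,i]):
  s(U) = √(4.3333) = 2.0817
  s(V) = √(8.25) = 2.8723

Step 3 — r_{ij} = s_{ij} / (s_i · s_j):
  r[U,U] = 1 (diagonal).
  r[U,V] = 5.5 / (2.0817 · 2.8723) = 5.5 / 5.9791 = 0.9199
  r[V,V] = 1 (diagonal).

R is symmetric with unit diagonal. Assembling:

R = [[1, 0.9199],
 [0.9199, 1]]


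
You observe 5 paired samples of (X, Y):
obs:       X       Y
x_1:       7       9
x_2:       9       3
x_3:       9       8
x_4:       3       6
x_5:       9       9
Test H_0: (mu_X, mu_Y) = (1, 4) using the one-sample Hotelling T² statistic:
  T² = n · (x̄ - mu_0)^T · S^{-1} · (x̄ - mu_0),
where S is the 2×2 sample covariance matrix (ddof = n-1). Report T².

Step 1 — sample mean vector:
  mean(X) = (7 + 9 + 9 + 3 + 9) / 5 = 37/5 = 7.4
  mean(Y) = (9 + 3 + 8 + 6 + 9) / 5 = 35/5 = 7
  x̄ = (7.4, 7),  deviation x̄ - mu_0 = (7.4, 7) - (1, 4) = (6.4, 3).

Step 2 — sample covariance matrix, S[i,j] = (1/(n-1)) · Σ_k (x_{k,i} - mean_i) · (x_{k,j} - mean_j), divisor n-1 = 4:
  S[X,X] = ((-0.4)·(-0.4) + (1.6)·(1.6) + (1.6)·(1.6) + (-4.4)·(-4.4) + (1.6)·(1.6)) / 4 = 27.2/4 = 6.8
  S[X,Y] = ((-0.4)·(2) + (1.6)·(-4) + (1.6)·(1) + (-4.4)·(-1) + (1.6)·(2)) / 4 = 2/4 = 0.5
  S[Y,Y] = ((2)·(2) + (-4)·(-4) + (1)·(1) + (-1)·(-1) + (2)·(2)) / 4 = 26/4 = 6.5
  S = [[6.8, 0.5],
 [0.5, 6.5]].

Step 3 — invert S. det(S) = 6.8·6.5 - (0.5)² = 43.95.
  S^{-1} = (1/det) · [[d, -b], [-b, a]] = [[0.1479, -0.0114],
 [-0.0114, 0.1547]].

Step 4 — quadratic form (x̄ - mu_0)^T · S^{-1} · (x̄ - mu_0):
  S^{-1} · (x̄ - mu_0) = (0.9124, 0.3914),
  (x̄ - mu_0)^T · [...] = (6.4)·(0.9124) + (3)·(0.3914) = 7.0134.

Step 5 — scale by n: T² = 5 · 7.0134 = 35.0671.

T² ≈ 35.0671


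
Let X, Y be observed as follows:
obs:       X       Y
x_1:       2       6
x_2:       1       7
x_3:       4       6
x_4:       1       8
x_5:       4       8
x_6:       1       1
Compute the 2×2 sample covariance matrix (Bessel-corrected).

Step 1 — column means:
  mean(X) = (2 + 1 + 4 + 1 + 4 + 1) / 6 = 13/6 = 2.1667
  mean(Y) = (6 + 7 + 6 + 8 + 8 + 1) / 6 = 36/6 = 6

Step 2 — sample covariance S[i,j] = (1/(n-1)) · Σ_k (x_{k,i} - mean_i) · (x_{k,j} - mean_j), with n-1 = 5.
  S[X,X] = ((-0.1667)·(-0.1667) + (-1.1667)·(-1.1667) + (1.8333)·(1.8333) + (-1.1667)·(-1.1667) + (1.8333)·(1.8333) + (-1.1667)·(-1.1667)) / 5 = 10.8333/5 = 2.1667
  S[X,Y] = ((-0.1667)·(0) + (-1.1667)·(1) + (1.8333)·(0) + (-1.1667)·(2) + (1.8333)·(2) + (-1.1667)·(-5)) / 5 = 6/5 = 1.2
  S[Y,Y] = ((0)·(0) + (1)·(1) + (0)·(0) + (2)·(2) + (2)·(2) + (-5)·(-5)) / 5 = 34/5 = 6.8

S is symmetric (S[j,i] = S[i,j]). Assembling:

S = [[2.1667, 1.2],
 [1.2, 6.8]]


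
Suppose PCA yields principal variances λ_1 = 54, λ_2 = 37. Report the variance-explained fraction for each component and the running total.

Step 1 — total variance = trace(Sigma) = Σ λ_i = 54 + 37 = 91.

Step 2 — fraction explained by component i = λ_i / Σ λ:
  PC1: 54/91 = 0.5934
  PC2: 37/91 = 0.4066

Step 3 — cumulative fraction after k components = (λ_1 + ... + λ_k) / Σ λ:
  k = 1: 54/91 = 0.5934
  k = 2: (54 + 37)/91 = 91/91 = 1

Summary (fraction, with percent):

explained: PC1 0.5934 (59.34%), PC2 0.4066 (40.66%);  cumulative: 0.5934, 1


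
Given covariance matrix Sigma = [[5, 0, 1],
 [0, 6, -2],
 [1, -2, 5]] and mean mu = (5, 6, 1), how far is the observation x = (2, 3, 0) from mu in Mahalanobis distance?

Step 1 — centre the observation: (x - mu) = (-3, -3, -1).

Step 2 — invert Sigma (cofactor / det for 3×3, or solve directly):
  Sigma^{-1} = [[0.2097, -0.0161, -0.0484],
 [-0.0161, 0.1935, 0.0806],
 [-0.0484, 0.0806, 0.2419]].

Step 3 — form the quadratic (x - mu)^T · Sigma^{-1} · (x - mu):
  Sigma^{-1} · (x - mu) = (-0.5323, -0.6129, -0.3387).
  (x - mu)^T · [Sigma^{-1} · (x - mu)] = (-3)·(-0.5323) + (-3)·(-0.6129) + (-1)·(-0.3387) = 3.7742.

Step 4 — take square root: d = √(3.7742) ≈ 1.9427.

d(x, mu) = √(3.7742) ≈ 1.9427


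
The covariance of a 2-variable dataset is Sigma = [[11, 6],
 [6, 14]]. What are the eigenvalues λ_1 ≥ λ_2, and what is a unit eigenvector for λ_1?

Step 1 — characteristic polynomial of 2×2 Sigma:
  det(Sigma - λI) = λ² - trace · λ + det = 0.
  trace = 11 + 14 = 25, det = 11·14 - (6)² = 118.
Step 2 — discriminant:
  Δ = trace² - 4·det = 625 - 472 = 153.
Step 3 — eigenvalues:
  λ = (trace ± √Δ)/2 = (25 ± 12.3693)/2,
  λ_1 = 18.6847,  λ_2 = 6.3153.

Step 4 — unit eigenvector for λ_1: solve (Sigma - λ_1 I)v = 0. First row:
  (11 - 18.6847)·v_x + (6)·v_y = 0, i.e. (-7.6847)·v_x + (6)·v_y = 0,
  so v ∝ (b, λ_1 - a) = (6, 7.6847) = u.
  ||u|| = √((6)² + (7.6847)²) = √(95.054) ≈ 9.7496,
  v_1 = u/||u|| ≈ (0.6154, 0.7882) (||v_1|| = 1).

λ_1 = 18.6847,  λ_2 = 6.3153;  v_1 ≈ (0.6154, 0.7882)


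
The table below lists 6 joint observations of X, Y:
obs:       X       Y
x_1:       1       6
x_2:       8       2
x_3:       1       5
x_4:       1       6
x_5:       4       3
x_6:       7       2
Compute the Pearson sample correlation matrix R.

Step 1 — column means:
  mean(X) = (1 + 8 + 1 + 1 + 4 + 7) / 6 = 22/6 = 3.6667
  mean(Y) = (6 + 2 + 5 + 6 + 3 + 2) / 6 = 24/6 = 4

Step 2 — sample variances and covariances s[i,j] = (1/(n-1)) · Σ_k (x_{k,i} - mean_i) · (x_{k,j} - mean_j), with n-1 = 5:
  s[X,X] = ((-2.6667)·(-2.6667) + (4.3333)·(4.3333) + (-2.6667)·(-2.6667) + (-2.6667)·(-2.6667) + (0.3333)·(0.3333) + (3.3333)·(3.3333)) / 5 = 51.3333/5 = 10.2667
  s[X,Y] = ((-2.6667)·(2) + (4.3333)·(-2) + (-2.6667)·(1) + (-2.6667)·(2) + (0.3333)·(-1) + (3.3333)·(-2)) / 5 = -29/5 = -5.8
  s[Y,Y] = ((2)·(2) + (-2)·(-2) + (1)·(1) + (2)·(2) + (-1)·(-1) + (-2)·(-2)) / 5 = 18/5 = 3.6
  Sample standard deviations s_i = √(s[i,i]):
  s(X) = √(10.2667) = 3.2042
  s(Y) = √(3.6) = 1.8974

Step 3 — r_{ij} = s_{ij} / (s_i · s_j):
  r[X,X] = 1 (diagonal).
  r[X,Y] = -5.8 / (3.2042 · 1.8974) = -5.8 / 6.0795 = -0.954
  r[Y,Y] = 1 (diagonal).

R is symmetric with unit diagonal. Assembling:

R = [[1, -0.954],
 [-0.954, 1]]


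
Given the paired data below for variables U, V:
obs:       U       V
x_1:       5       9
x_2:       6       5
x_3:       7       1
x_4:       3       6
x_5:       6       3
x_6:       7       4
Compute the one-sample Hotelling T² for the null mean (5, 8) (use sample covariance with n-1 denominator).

Step 1 — sample mean vector:
  mean(U) = (5 + 6 + 7 + 3 + 6 + 7) / 6 = 34/6 = 5.6667
  mean(V) = (9 + 5 + 1 + 6 + 3 + 4) / 6 = 28/6 = 4.6667
  x̄ = (5.6667, 4.6667),  deviation x̄ - mu_0 = (5.6667, 4.6667) - (5, 8) = (0.6667, -3.3333).

Step 2 — sample covariance matrix, S[i,j] = (1/(n-1)) · Σ_k (x_{k,i} - mean_i) · (x_{k,j} - mean_j), divisor n-1 = 5:
  S[U,U] = ((-0.6667)·(-0.6667) + (0.3333)·(0.3333) + (1.3333)·(1.3333) + (-2.6667)·(-2.6667) + (0.3333)·(0.3333) + (1.3333)·(1.3333)) / 5 = 11.3333/5 = 2.2667
  S[U,V] = ((-0.6667)·(4.3333) + (0.3333)·(0.3333) + (1.3333)·(-3.6667) + (-2.6667)·(1.3333) + (0.3333)·(-1.6667) + (1.3333)·(-0.6667)) / 5 = -12.6667/5 = -2.5333
  S[V,V] = ((4.3333)·(4.3333) + (0.3333)·(0.3333) + (-3.6667)·(-3.6667) + (1.3333)·(1.3333) + (-1.6667)·(-1.6667) + (-0.6667)·(-0.6667)) / 5 = 37.3333/5 = 7.4667
  S = [[2.2667, -2.5333],
 [-2.5333, 7.4667]].

Step 3 — invert S. det(S) = 2.2667·7.4667 - (-2.5333)² = 10.5067.
  S^{-1} = (1/det) · [[d, -b], [-b, a]] = [[0.7107, 0.2411],
 [0.2411, 0.2157]].

Step 4 — quadratic form (x̄ - mu_0)^T · S^{-1} · (x̄ - mu_0):
  S^{-1} · (x̄ - mu_0) = (-0.3299, -0.5584),
  (x̄ - mu_0)^T · [...] = (0.6667)·(-0.3299) + (-3.3333)·(-0.5584) = 1.6413.

Step 5 — scale by n: T² = 6 · 1.6413 = 9.8477.

T² ≈ 9.8477


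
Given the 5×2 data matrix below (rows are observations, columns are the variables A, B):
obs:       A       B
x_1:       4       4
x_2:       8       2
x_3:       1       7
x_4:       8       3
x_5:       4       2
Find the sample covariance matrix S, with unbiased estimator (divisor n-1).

Step 1 — column means:
  mean(A) = (4 + 8 + 1 + 8 + 4) / 5 = 25/5 = 5
  mean(B) = (4 + 2 + 7 + 3 + 2) / 5 = 18/5 = 3.6

Step 2 — sample covariance S[i,j] = (1/(n-1)) · Σ_k (x_{k,i} - mean_i) · (x_{k,j} - mean_j), with n-1 = 4.
  S[A,A] = ((-1)·(-1) + (3)·(3) + (-4)·(-4) + (3)·(3) + (-1)·(-1)) / 4 = 36/4 = 9
  S[A,B] = ((-1)·(0.4) + (3)·(-1.6) + (-4)·(3.4) + (3)·(-0.6) + (-1)·(-1.6)) / 4 = -19/4 = -4.75
  S[B,B] = ((0.4)·(0.4) + (-1.6)·(-1.6) + (3.4)·(3.4) + (-0.6)·(-0.6) + (-1.6)·(-1.6)) / 4 = 17.2/4 = 4.3

S is symmetric (S[j,i] = S[i,j]). Assembling:

S = [[9, -4.75],
 [-4.75, 4.3]]


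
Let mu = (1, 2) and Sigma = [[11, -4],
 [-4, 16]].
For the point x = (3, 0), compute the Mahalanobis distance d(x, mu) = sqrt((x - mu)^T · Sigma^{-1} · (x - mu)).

Step 1 — centre the observation: (x - mu) = (2, -2).

Step 2 — invert Sigma. det(Sigma) = 11·16 - (-4)² = 160.
  Sigma^{-1} = (1/det) · [[d, -b], [-b, a]] = [[0.1, 0.025],
 [0.025, 0.0688]].

Step 3 — form the quadratic (x - mu)^T · Sigma^{-1} · (x - mu):
  Sigma^{-1} · (x - mu) = (0.15, -0.0875).
  (x - mu)^T · [Sigma^{-1} · (x - mu)] = (2)·(0.15) + (-2)·(-0.0875) = 0.475.

Step 4 — take square root: d = √(0.475) ≈ 0.6892.

d(x, mu) = √(0.475) ≈ 0.6892


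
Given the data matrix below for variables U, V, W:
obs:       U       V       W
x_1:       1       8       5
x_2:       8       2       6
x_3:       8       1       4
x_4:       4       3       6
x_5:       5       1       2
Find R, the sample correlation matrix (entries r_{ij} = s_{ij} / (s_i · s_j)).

Step 1 — column means:
  mean(U) = (1 + 8 + 8 + 4 + 5) / 5 = 26/5 = 5.2
  mean(V) = (8 + 2 + 1 + 3 + 1) / 5 = 15/5 = 3
  mean(W) = (5 + 6 + 4 + 6 + 2) / 5 = 23/5 = 4.6

Step 2 — sample variances and covariances s[i,j] = (1/(n-1)) · Σ_k (x_{k,i} - mean_i) · (x_{k,j} - mean_j), with n-1 = 4:
  s[U,U] = ((-4.2)·(-4.2) + (2.8)·(2.8) + (2.8)·(2.8) + (-1.2)·(-1.2) + (-0.2)·(-0.2)) / 4 = 34.8/4 = 8.7
  s[U,V] = ((-4.2)·(5) + (2.8)·(-1) + (2.8)·(-2) + (-1.2)·(0) + (-0.2)·(-2)) / 4 = -29/4 = -7.25
  s[U,W] = ((-4.2)·(0.4) + (2.8)·(1.4) + (2.8)·(-0.6) + (-1.2)·(1.4) + (-0.2)·(-2.6)) / 4 = -0.6/4 = -0.15
  s[V,V] = ((5)·(5) + (-1)·(-1) + (-2)·(-2) + (0)·(0) + (-2)·(-2)) / 4 = 34/4 = 8.5
  s[V,W] = ((5)·(0.4) + (-1)·(1.4) + (-2)·(-0.6) + (0)·(1.4) + (-2)·(-2.6)) / 4 = 7/4 = 1.75
  s[W,W] = ((0.4)·(0.4) + (1.4)·(1.4) + (-0.6)·(-0.6) + (1.4)·(1.4) + (-2.6)·(-2.6)) / 4 = 11.2/4 = 2.8
  Sample standard deviations s_i = √(s[i,i]):
  s(U) = √(8.7) = 2.9496
  s(V) = √(8.5) = 2.9155
  s(W) = √(2.8) = 1.6733

Step 3 — r_{ij} = s_{ij} / (s_i · s_j):
  r[U,U] = 1 (diagonal).
  r[U,V] = -7.25 / (2.9496 · 2.9155) = -7.25 / 8.5994 = -0.8431
  r[U,W] = -0.15 / (2.9496 · 1.6733) = -0.15 / 4.9356 = -0.0304
  r[V,V] = 1 (diagonal).
  r[V,W] = 1.75 / (2.9155 · 1.6733) = 1.75 / 4.8785 = 0.3587
  r[W,W] = 1 (diagonal).

R is symmetric with unit diagonal. Assembling:

R = [[1, -0.8431, -0.0304],
 [-0.8431, 1, 0.3587],
 [-0.0304, 0.3587, 1]]


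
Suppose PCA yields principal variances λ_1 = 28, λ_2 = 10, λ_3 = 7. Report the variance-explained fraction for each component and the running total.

Step 1 — total variance = trace(Sigma) = Σ λ_i = 28 + 10 + 7 = 45.

Step 2 — fraction explained by component i = λ_i / Σ λ:
  PC1: 28/45 = 0.6222
  PC2: 10/45 = 0.2222
  PC3: 7/45 = 0.1556

Step 3 — cumulative fraction after k components = (λ_1 + ... + λ_k) / Σ λ:
  k = 1: 28/45 = 0.6222
  k = 2: (28 + 10)/45 = 38/45 = 0.8444
  k = 3: (28 + 10 + 7)/45 = 45/45 = 1

Summary (fraction, with percent):

explained: PC1 0.6222 (62.22%), PC2 0.2222 (22.22%), PC3 0.1556 (15.56%);  cumulative: 0.6222, 0.8444, 1


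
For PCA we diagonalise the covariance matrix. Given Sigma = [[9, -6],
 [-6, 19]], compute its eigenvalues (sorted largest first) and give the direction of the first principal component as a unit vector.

Step 1 — characteristic polynomial of 2×2 Sigma:
  det(Sigma - λI) = λ² - trace · λ + det = 0.
  trace = 9 + 19 = 28, det = 9·19 - (-6)² = 135.
Step 2 — discriminant:
  Δ = trace² - 4·det = 784 - 540 = 244.
Step 3 — eigenvalues:
  λ = (trace ± √Δ)/2 = (28 ± 15.6205)/2,
  λ_1 = 21.8102,  λ_2 = 6.1898.

Step 4 — unit eigenvector for λ_1: solve (Sigma - λ_1 I)v = 0. First row:
  (9 - 21.8102)·v_x + (-6)·v_y = 0, i.e. (-12.8102)·v_x + (-6)·v_y = 0,
  so v ∝ (b, λ_1 - a) = (-6, 12.8102); multiply by -1 so the first entry is positive: u = (6, -12.8102).
  ||u|| = √((6)² + (-12.8102)²) = √(200.1025) ≈ 14.1458,
  v_1 = u/||u|| ≈ (0.4242, -0.9056) (||v_1|| = 1).

λ_1 = 21.8102,  λ_2 = 6.1898;  v_1 ≈ (0.4242, -0.9056)


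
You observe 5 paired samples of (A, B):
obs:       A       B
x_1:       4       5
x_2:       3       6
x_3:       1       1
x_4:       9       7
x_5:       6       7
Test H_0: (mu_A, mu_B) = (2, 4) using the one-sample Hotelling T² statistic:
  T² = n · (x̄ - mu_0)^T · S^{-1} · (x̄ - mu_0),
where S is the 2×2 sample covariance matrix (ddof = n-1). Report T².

Step 1 — sample mean vector:
  mean(A) = (4 + 3 + 1 + 9 + 6) / 5 = 23/5 = 4.6
  mean(B) = (5 + 6 + 1 + 7 + 7) / 5 = 26/5 = 5.2
  x̄ = (4.6, 5.2),  deviation x̄ - mu_0 = (4.6, 5.2) - (2, 4) = (2.6, 1.2).

Step 2 — sample covariance matrix, S[i,j] = (1/(n-1)) · Σ_k (x_{k,i} - mean_i) · (x_{k,j} - mean_j), divisor n-1 = 4:
  S[A,A] = ((-0.6)·(-0.6) + (-1.6)·(-1.6) + (-3.6)·(-3.6) + (4.4)·(4.4) + (1.4)·(1.4)) / 4 = 37.2/4 = 9.3
  S[A,B] = ((-0.6)·(-0.2) + (-1.6)·(0.8) + (-3.6)·(-4.2) + (4.4)·(1.8) + (1.4)·(1.8)) / 4 = 24.4/4 = 6.1
  S[B,B] = ((-0.2)·(-0.2) + (0.8)·(0.8) + (-4.2)·(-4.2) + (1.8)·(1.8) + (1.8)·(1.8)) / 4 = 24.8/4 = 6.2
  S = [[9.3, 6.1],
 [6.1, 6.2]].

Step 3 — invert S. det(S) = 9.3·6.2 - (6.1)² = 20.45.
  S^{-1} = (1/det) · [[d, -b], [-b, a]] = [[0.3032, -0.2983],
 [-0.2983, 0.4548]].

Step 4 — quadratic form (x̄ - mu_0)^T · S^{-1} · (x̄ - mu_0):
  S^{-1} · (x̄ - mu_0) = (0.4303, -0.2298),
  (x̄ - mu_0)^T · [...] = (2.6)·(0.4303) + (1.2)·(-0.2298) = 0.843.

Step 5 — scale by n: T² = 5 · 0.843 = 4.2152.

T² ≈ 4.2152


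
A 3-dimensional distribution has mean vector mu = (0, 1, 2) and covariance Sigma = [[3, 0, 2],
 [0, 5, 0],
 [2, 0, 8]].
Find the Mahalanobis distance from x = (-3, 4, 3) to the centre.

Step 1 — centre the observation: (x - mu) = (-3, 3, 1).

Step 2 — invert Sigma (cofactor / det for 3×3, or solve directly):
  Sigma^{-1} = [[0.4, 0, -0.1],
 [0, 0.2, 0],
 [-0.1, 0, 0.15]].

Step 3 — form the quadratic (x - mu)^T · Sigma^{-1} · (x - mu):
  Sigma^{-1} · (x - mu) = (-1.3, 0.6, 0.45).
  (x - mu)^T · [Sigma^{-1} · (x - mu)] = (-3)·(-1.3) + (3)·(0.6) + (1)·(0.45) = 6.15.

Step 4 — take square root: d = √(6.15) ≈ 2.4799.

d(x, mu) = √(6.15) ≈ 2.4799


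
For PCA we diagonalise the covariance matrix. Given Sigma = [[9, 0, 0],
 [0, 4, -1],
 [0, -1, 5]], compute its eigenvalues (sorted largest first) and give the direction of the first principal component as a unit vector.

Step 1 — characteristic polynomial p(λ) = det(λI - Sigma) = λ³ - tr·λ² + c_1·λ - det, where tr = trace, c_1 = sum of the principal 2×2 minors, det = det(Sigma):
  tr = 9 + 4 + 5 = 18,
  c_1 = (9·4 - (0)²) + (9·5 - (0)²) + (4·5 - (-1)²) = 36 + 45 + 19 = 100,
  det = 9·(4·5 - (-1)²) - (0)·((0)·5 - (-1)·(0)) + (0)·((0)·(-1) - 4·(0)) = 9·(19) - (0)·(0) + (0)·(0) = 171.
  So p(λ) = λ³ - 18λ² + 100λ - 171.
Step 2 — look for an integer root (rational root theorem: any rational root is an integer divisor of 171). Testing λ = 9:
  p(9) = 729 - 1458 + 900 - 171 = 0  ✓
  Dividing out (λ - 9): p(λ) = (λ - 9)(λ² - 9λ + 19).
Step 3 — remaining eigenvalues from the quadratic λ² - 9λ + 19 = 0:
  Δ = 9² - 4·19 = 81 - 76 = 5,  λ = (9 ± √5)/2 = (9 ± 2.2361)/2 ≈ 5.618 or 3.382.
  Sorted: λ_1 = 9,  λ_2 = 5.618,  λ_3 = 3.382  (check: sum = 18 = tr ✓).

Step 4 — unit eigenvector for λ_1 = 9: v spans the null space of (Sigma - λ_1 I), whose rows are
  r_1 = (0, 0, 0),  r_2 = (0, -5, -1),  r_3 = (0, -1, -4).
  v is orthogonal to every row, so take v ∝ r_2 × r_3 = ((-5)·(-4) - (-1)·(-1), (-1)·(0) - (0)·(-4), (0)·(-1) - (-5)·(0)) = (19, 0, 0).
  Rescale (divide by 19): u = (1, 0, 0).
  ||u|| = √((1)² + (0)² + (0)²) = √(1) = 1,  v_1 = u/||u|| ≈ (1, 0, 0) (||v_1|| = 1).

λ_1 = 9,  λ_2 = 5.618,  λ_3 = 3.382;  v_1 ≈ (1, 0, 0)


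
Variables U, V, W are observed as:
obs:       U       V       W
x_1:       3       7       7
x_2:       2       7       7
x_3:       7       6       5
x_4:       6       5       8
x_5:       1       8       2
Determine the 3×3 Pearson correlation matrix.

Step 1 — column means:
  mean(U) = (3 + 2 + 7 + 6 + 1) / 5 = 19/5 = 3.8
  mean(V) = (7 + 7 + 6 + 5 + 8) / 5 = 33/5 = 6.6
  mean(W) = (7 + 7 + 5 + 8 + 2) / 5 = 29/5 = 5.8

Step 2 — sample variances and covariances s[i,j] = (1/(n-1)) · Σ_k (x_{k,i} - mean_i) · (x_{k,j} - mean_j), with n-1 = 4:
  s[U,U] = ((-0.8)·(-0.8) + (-1.8)·(-1.8) + (3.2)·(3.2) + (2.2)·(2.2) + (-2.8)·(-2.8)) / 4 = 26.8/4 = 6.7
  s[U,V] = ((-0.8)·(0.4) + (-1.8)·(0.4) + (3.2)·(-0.6) + (2.2)·(-1.6) + (-2.8)·(1.4)) / 4 = -10.4/4 = -2.6
  s[U,W] = ((-0.8)·(1.2) + (-1.8)·(1.2) + (3.2)·(-0.8) + (2.2)·(2.2) + (-2.8)·(-3.8)) / 4 = 9.8/4 = 2.45
  s[V,V] = ((0.4)·(0.4) + (0.4)·(0.4) + (-0.6)·(-0.6) + (-1.6)·(-1.6) + (1.4)·(1.4)) / 4 = 5.2/4 = 1.3
  s[V,W] = ((0.4)·(1.2) + (0.4)·(1.2) + (-0.6)·(-0.8) + (-1.6)·(2.2) + (1.4)·(-3.8)) / 4 = -7.4/4 = -1.85
  s[W,W] = ((1.2)·(1.2) + (1.2)·(1.2) + (-0.8)·(-0.8) + (2.2)·(2.2) + (-3.8)·(-3.8)) / 4 = 22.8/4 = 5.7
  Sample standard deviations s_i = √(s[i,i]):
  s(U) = √(6.7) = 2.5884
  s(V) = √(1.3) = 1.1402
  s(W) = √(5.7) = 2.3875

Step 3 — r_{ij} = s_{ij} / (s_i · s_j):
  r[U,U] = 1 (diagonal).
  r[U,V] = -2.6 / (2.5884 · 1.1402) = -2.6 / 2.9513 = -0.881
  r[U,W] = 2.45 / (2.5884 · 2.3875) = 2.45 / 6.1798 = 0.3965
  r[V,V] = 1 (diagonal).
  r[V,W] = -1.85 / (1.1402 · 2.3875) = -1.85 / 2.7221 = -0.6796
  r[W,W] = 1 (diagonal).

R is symmetric with unit diagonal. Assembling:

R = [[1, -0.881, 0.3965],
 [-0.881, 1, -0.6796],
 [0.3965, -0.6796, 1]]


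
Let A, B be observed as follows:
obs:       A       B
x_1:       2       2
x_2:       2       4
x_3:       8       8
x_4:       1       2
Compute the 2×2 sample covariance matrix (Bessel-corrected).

Step 1 — column means:
  mean(A) = (2 + 2 + 8 + 1) / 4 = 13/4 = 3.25
  mean(B) = (2 + 4 + 8 + 2) / 4 = 16/4 = 4

Step 2 — sample covariance S[i,j] = (1/(n-1)) · Σ_k (x_{k,i} - mean_i) · (x_{k,j} - mean_j), with n-1 = 3.
  S[A,A] = ((-1.25)·(-1.25) + (-1.25)·(-1.25) + (4.75)·(4.75) + (-2.25)·(-2.25)) / 3 = 30.75/3 = 10.25
  S[A,B] = ((-1.25)·(-2) + (-1.25)·(0) + (4.75)·(4) + (-2.25)·(-2)) / 3 = 26/3 = 8.6667
  S[B,B] = ((-2)·(-2) + (0)·(0) + (4)·(4) + (-2)·(-2)) / 3 = 24/3 = 8

S is symmetric (S[j,i] = S[i,j]). Assembling:

S = [[10.25, 8.6667],
 [8.6667, 8]]


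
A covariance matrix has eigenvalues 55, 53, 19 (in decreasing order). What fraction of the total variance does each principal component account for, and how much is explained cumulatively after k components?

Step 1 — total variance = trace(Sigma) = Σ λ_i = 55 + 53 + 19 = 127.

Step 2 — fraction explained by component i = λ_i / Σ λ:
  PC1: 55/127 = 0.4331
  PC2: 53/127 = 0.4173
  PC3: 19/127 = 0.1496

Step 3 — cumulative fraction after k components = (λ_1 + ... + λ_k) / Σ λ:
  k = 1: 55/127 = 0.4331
  k = 2: (55 + 53)/127 = 108/127 = 0.8504
  k = 3: (55 + 53 + 19)/127 = 127/127 = 1

Summary (fraction, with percent):

explained: PC1 0.4331 (43.31%), PC2 0.4173 (41.73%), PC3 0.1496 (14.96%);  cumulative: 0.4331, 0.8504, 1


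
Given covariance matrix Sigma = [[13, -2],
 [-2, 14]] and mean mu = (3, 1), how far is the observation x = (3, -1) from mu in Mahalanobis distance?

Step 1 — centre the observation: (x - mu) = (0, -2).

Step 2 — invert Sigma. det(Sigma) = 13·14 - (-2)² = 178.
  Sigma^{-1} = (1/det) · [[d, -b], [-b, a]] = [[0.0787, 0.0112],
 [0.0112, 0.073]].

Step 3 — form the quadratic (x - mu)^T · Sigma^{-1} · (x - mu):
  Sigma^{-1} · (x - mu) = (-0.0225, -0.1461).
  (x - mu)^T · [Sigma^{-1} · (x - mu)] = (0)·(-0.0225) + (-2)·(-0.1461) = 0.2921.

Step 4 — take square root: d = √(0.2921) ≈ 0.5405.

d(x, mu) = √(0.2921) ≈ 0.5405


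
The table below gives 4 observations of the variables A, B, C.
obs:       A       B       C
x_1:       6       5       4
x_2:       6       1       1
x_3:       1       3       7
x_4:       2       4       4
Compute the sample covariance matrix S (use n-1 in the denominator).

Step 1 — column means:
  mean(A) = (6 + 6 + 1 + 2) / 4 = 15/4 = 3.75
  mean(B) = (5 + 1 + 3 + 4) / 4 = 13/4 = 3.25
  mean(C) = (4 + 1 + 7 + 4) / 4 = 16/4 = 4

Step 2 — sample covariance S[i,j] = (1/(n-1)) · Σ_k (x_{k,i} - mean_i) · (x_{k,j} - mean_j), with n-1 = 3.
  S[A,A] = ((2.25)·(2.25) + (2.25)·(2.25) + (-2.75)·(-2.75) + (-1.75)·(-1.75)) / 3 = 20.75/3 = 6.9167
  S[A,B] = ((2.25)·(1.75) + (2.25)·(-2.25) + (-2.75)·(-0.25) + (-1.75)·(0.75)) / 3 = -1.75/3 = -0.5833
  S[A,C] = ((2.25)·(0) + (2.25)·(-3) + (-2.75)·(3) + (-1.75)·(0)) / 3 = -15/3 = -5
  S[B,B] = ((1.75)·(1.75) + (-2.25)·(-2.25) + (-0.25)·(-0.25) + (0.75)·(0.75)) / 3 = 8.75/3 = 2.9167
  S[B,C] = ((1.75)·(0) + (-2.25)·(-3) + (-0.25)·(3) + (0.75)·(0)) / 3 = 6/3 = 2
  S[C,C] = ((0)·(0) + (-3)·(-3) + (3)·(3) + (0)·(0)) / 3 = 18/3 = 6

S is symmetric (S[j,i] = S[i,j]). Assembling:

S = [[6.9167, -0.5833, -5],
 [-0.5833, 2.9167, 2],
 [-5, 2, 6]]


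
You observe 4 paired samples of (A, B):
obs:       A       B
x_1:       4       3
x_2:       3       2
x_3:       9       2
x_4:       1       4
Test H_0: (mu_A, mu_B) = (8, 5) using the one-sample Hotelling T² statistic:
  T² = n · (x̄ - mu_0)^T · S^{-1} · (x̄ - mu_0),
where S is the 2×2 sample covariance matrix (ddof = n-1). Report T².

Step 1 — sample mean vector:
  mean(A) = (4 + 3 + 9 + 1) / 4 = 17/4 = 4.25
  mean(B) = (3 + 2 + 2 + 4) / 4 = 11/4 = 2.75
  x̄ = (4.25, 2.75),  deviation x̄ - mu_0 = (4.25, 2.75) - (8, 5) = (-3.75, -2.25).

Step 2 — sample covariance matrix, S[i,j] = (1/(n-1)) · Σ_k (x_{k,i} - mean_i) · (x_{k,j} - mean_j), divisor n-1 = 3:
  S[A,A] = ((-0.25)·(-0.25) + (-1.25)·(-1.25) + (4.75)·(4.75) + (-3.25)·(-3.25)) / 3 = 34.75/3 = 11.5833
  S[A,B] = ((-0.25)·(0.25) + (-1.25)·(-0.75) + (4.75)·(-0.75) + (-3.25)·(1.25)) / 3 = -6.75/3 = -2.25
  S[B,B] = ((0.25)·(0.25) + (-0.75)·(-0.75) + (-0.75)·(-0.75) + (1.25)·(1.25)) / 3 = 2.75/3 = 0.9167
  S = [[11.5833, -2.25],
 [-2.25, 0.9167]].

Step 3 — invert S. det(S) = 11.5833·0.9167 - (-2.25)² = 5.5556.
  S^{-1} = (1/det) · [[d, -b], [-b, a]] = [[0.165, 0.405],
 [0.405, 2.085]].

Step 4 — quadratic form (x̄ - mu_0)^T · S^{-1} · (x̄ - mu_0):
  S^{-1} · (x̄ - mu_0) = (-1.53, -6.21),
  (x̄ - mu_0)^T · [...] = (-3.75)·(-1.53) + (-2.25)·(-6.21) = 19.71.

Step 5 — scale by n: T² = 4 · 19.71 = 78.84.

T² ≈ 78.84


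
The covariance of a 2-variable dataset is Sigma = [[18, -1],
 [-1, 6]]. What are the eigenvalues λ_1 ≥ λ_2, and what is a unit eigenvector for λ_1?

Step 1 — characteristic polynomial of 2×2 Sigma:
  det(Sigma - λI) = λ² - trace · λ + det = 0.
  trace = 18 + 6 = 24, det = 18·6 - (-1)² = 107.
Step 2 — discriminant:
  Δ = trace² - 4·det = 576 - 428 = 148.
Step 3 — eigenvalues:
  λ = (trace ± √Δ)/2 = (24 ± 12.1655)/2,
  λ_1 = 18.0828,  λ_2 = 5.9172.

Step 4 — unit eigenvector for λ_1: solve (Sigma - λ_1 I)v = 0. First row:
  (18 - 18.0828)·v_x + (-1)·v_y = 0, i.e. (-0.0828)·v_x + (-1)·v_y = 0,
  so v ∝ (b, λ_1 - a) = (-1, 0.0828); multiply by -1 so the first entry is positive: u = (1, -0.0828).
  ||u|| = √((1)² + (-0.0828)²) = √(1.0068) ≈ 1.0034,
  v_1 = u/||u|| ≈ (0.9966, -0.0825) (||v_1|| = 1).

λ_1 = 18.0828,  λ_2 = 5.9172;  v_1 ≈ (0.9966, -0.0825)


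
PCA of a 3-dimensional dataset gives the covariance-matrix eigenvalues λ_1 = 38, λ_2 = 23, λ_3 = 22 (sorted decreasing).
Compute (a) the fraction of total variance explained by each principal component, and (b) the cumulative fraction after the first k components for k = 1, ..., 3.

Step 1 — total variance = trace(Sigma) = Σ λ_i = 38 + 23 + 22 = 83.

Step 2 — fraction explained by component i = λ_i / Σ λ:
  PC1: 38/83 = 0.4578
  PC2: 23/83 = 0.2771
  PC3: 22/83 = 0.2651

Step 3 — cumulative fraction after k components = (λ_1 + ... + λ_k) / Σ λ:
  k = 1: 38/83 = 0.4578
  k = 2: (38 + 23)/83 = 61/83 = 0.7349
  k = 3: (38 + 23 + 22)/83 = 83/83 = 1

Summary (fraction, with percent):

explained: PC1 0.4578 (45.78%), PC2 0.2771 (27.71%), PC3 0.2651 (26.51%);  cumulative: 0.4578, 0.7349, 1
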